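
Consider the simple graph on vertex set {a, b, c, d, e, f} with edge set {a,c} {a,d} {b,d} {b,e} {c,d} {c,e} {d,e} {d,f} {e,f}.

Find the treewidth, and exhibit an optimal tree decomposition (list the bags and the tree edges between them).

The largest bag has 3 vertices, giving width 2; this decomposition certifies tw(G) ≤ 2. On the other hand G contains the 3-clique {c, d, e}. A clique must lie in a single bag of any decomposition, so no decomposition can have width below 2. The upper and lower bounds meet at 2, so that is the treewidth.

Treewidth 2.
One optimal decomposition is:
Bags: B1 = {c, d, e}  B2 = {d, e, f}  B3 = {b, d, e}  B4 = {a, c, d}
Tree: B1–B2, B1–B3, B1–B4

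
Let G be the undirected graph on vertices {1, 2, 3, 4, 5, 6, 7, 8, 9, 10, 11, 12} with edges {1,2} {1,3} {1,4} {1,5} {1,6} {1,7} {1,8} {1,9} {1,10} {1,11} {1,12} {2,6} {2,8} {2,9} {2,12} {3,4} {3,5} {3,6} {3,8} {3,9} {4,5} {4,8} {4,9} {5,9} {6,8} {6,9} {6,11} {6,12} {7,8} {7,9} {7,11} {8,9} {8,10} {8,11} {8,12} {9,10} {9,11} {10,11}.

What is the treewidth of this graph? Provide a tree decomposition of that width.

Every bag has size at most 5, so the width is 5 − 1 = 4 and tw(G) ≤ 4. For the lower bound, the 5 vertices {1, 8, 9, 10, 11} are pairwise adjacent, and any tree decomposition puts a clique entirely inside one bag — forcing width ≥ 4. The upper and lower bounds meet at 4, so that is the treewidth.

Treewidth 4.
Bags: B1 = {1, 2, 6, 8, 9}  B2 = {1, 6, 8, 9, 11}  B3 = {1, 3, 6, 8, 9}  B4 = {1, 8, 9, 10, 11}  B5 = {1, 3, 4, 8, 9}  B6 = {1, 3, 4, 5, 9}  B7 = {1, 7, 8, 9, 11}  B8 = {1, 2, 6, 8, 12}
Tree: B1–B2, B2–B3, B2–B4, B3–B5, B5–B6, B2–B7, B1–B8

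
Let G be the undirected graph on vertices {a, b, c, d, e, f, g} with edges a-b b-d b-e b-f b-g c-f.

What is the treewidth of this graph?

A width-1 tree decomposition is:
Bags: B1 = {b, f}  B2 = {b, d}  B3 = {b, e}  B4 = {c, f}  B5 = {b, g}  B6 = {a, b}
Tree: B1–B2, B1–B3, B1–B4, B1–B5, B2–B6
The largest bag has 2 vertices, giving width 1; this decomposition certifies tw(G) ≤ 1. G has an edge, so its treewidth is at least 1. Therefore the treewidth is 1.

1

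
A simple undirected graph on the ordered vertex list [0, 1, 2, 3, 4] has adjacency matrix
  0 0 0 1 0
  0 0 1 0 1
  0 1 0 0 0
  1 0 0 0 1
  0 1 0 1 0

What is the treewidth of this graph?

1

A width-1 tree decomposition is:
Bags: B1 = {0, 3}  B2 = {3, 4}  B3 = {1, 4}  B4 = {1, 2}
Tree: B1–B2, B2–B3, B3–B4
The largest bag has 2 vertices, giving width 1; this decomposition certifies tw(G) ≤ 1. Since G has at least one edge (e.g. 0–3), it is not an edgeless graph, so tw(G) ≥ 1. Combining the bounds, tw(G) = 1.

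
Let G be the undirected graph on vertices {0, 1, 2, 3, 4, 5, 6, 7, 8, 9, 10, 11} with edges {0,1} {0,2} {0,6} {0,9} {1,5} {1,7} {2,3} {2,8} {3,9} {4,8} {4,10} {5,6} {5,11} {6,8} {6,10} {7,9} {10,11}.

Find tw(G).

A width-3 tree decomposition is:
Bags: B1 = {1, 3, 7, 9}  B2 = {0, 1, 3, 9}  B3 = {0, 1, 2, 3}  B4 = {0, 1, 2, 5}  B5 = {0, 2, 5, 6}  B6 = {2, 5, 6, 8}  B7 = {5, 6, 8, 11}  B8 = {6, 8, 10, 11}  B9 = {4, 8, 10, 11}
Tree: B1–B2, B2–B3, B3–B4, B4–B5, B5–B6, B6–B7, B7–B8, B8–B9
Each bag holds 4 vertices, so the decomposition has width 3, which upper-bounds the treewidth. For the lower bound: the 4 vertex sets {3,7,9}, {1}, {0}, {2,5,6,8} are disjoint, each induces a connected subgraph, and every pair is joined by at least one edge of G. Contracting each set to a single vertex therefore yields K_{4} as a minor, and since treewidth is minor-monotone, tw(G) ≥ tw(K_{4}) = 3. The upper and lower bounds meet at 3, so that is the treewidth.

3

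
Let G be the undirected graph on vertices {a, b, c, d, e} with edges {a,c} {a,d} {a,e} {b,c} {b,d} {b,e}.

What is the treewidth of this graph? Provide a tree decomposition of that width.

Treewidth 2.
One such decomposition:
Bags: B1 = {a, b, d}  B2 = {a, b, e}  B3 = {a, b, c}
Tree: B1–B2, B2–B3

Every bag has size at most 3, so the width is 3 − 1 = 2 and tw(G) ≤ 2. For the lower bound, G contains the cycle d–a–e–b–d, so G is not a forest; only forests have treewidth ≤ 1, hence tw(G) ≥ 2. Therefore the treewidth is 2.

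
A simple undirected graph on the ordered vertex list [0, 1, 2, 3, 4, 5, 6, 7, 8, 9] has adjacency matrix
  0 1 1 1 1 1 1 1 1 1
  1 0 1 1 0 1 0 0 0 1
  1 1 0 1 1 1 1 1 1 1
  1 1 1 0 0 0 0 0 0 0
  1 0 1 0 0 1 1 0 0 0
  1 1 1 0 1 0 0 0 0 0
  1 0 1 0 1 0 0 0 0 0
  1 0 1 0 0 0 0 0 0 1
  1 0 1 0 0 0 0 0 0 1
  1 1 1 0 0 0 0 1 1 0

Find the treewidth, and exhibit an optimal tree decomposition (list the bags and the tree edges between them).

Each bag holds 4 vertices, so the decomposition has width 3, which upper-bounds the treewidth. For the lower bound, the 4 vertices {0, 1, 2, 9} are pairwise adjacent, and any tree decomposition puts a clique entirely inside one bag — forcing width ≥ 3. Hence tw(G) = 3 exactly.

Treewidth 3.
One such decomposition:
Bags: B1 = {0, 1, 2, 5}  B2 = {0, 2, 4, 5}  B3 = {0, 1, 2, 9}  B4 = {0, 2, 7, 9}  B5 = {0, 1, 2, 3}  B6 = {0, 2, 4, 6}  B7 = {0, 2, 8, 9}
Tree: B1–B2, B1–B3, B3–B4, B1–B5, B2–B6, B3–B7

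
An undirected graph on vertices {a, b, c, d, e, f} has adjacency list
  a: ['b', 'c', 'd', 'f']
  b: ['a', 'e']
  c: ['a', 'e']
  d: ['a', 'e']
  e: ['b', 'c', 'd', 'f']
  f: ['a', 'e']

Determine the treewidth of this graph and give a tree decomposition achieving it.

Treewidth 2.
One optimal decomposition is:
Bags: B1 = {a, c, e}  B2 = {a, d, e}  B3 = {a, e, f}  B4 = {a, b, e}
Tree: B1–B2, B2–B3, B3–B4

The largest bag has 3 vertices, giving width 2; this decomposition certifies tw(G) ≤ 2. Since c–a–d–e–c is a cycle in G, G is not acyclic. Forests are exactly the graphs of treewidth ≤ 1, so tw(G) ≥ 2. Therefore the treewidth is 2.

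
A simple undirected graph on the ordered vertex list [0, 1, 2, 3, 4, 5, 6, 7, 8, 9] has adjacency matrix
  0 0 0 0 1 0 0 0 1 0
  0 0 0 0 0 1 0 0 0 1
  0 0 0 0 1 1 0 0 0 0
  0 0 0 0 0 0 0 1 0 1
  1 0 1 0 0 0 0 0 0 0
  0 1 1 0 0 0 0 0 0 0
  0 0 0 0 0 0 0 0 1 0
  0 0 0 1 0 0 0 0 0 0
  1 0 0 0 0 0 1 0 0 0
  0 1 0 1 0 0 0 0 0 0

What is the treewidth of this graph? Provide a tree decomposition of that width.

Every bag has size at most 2, so the width is 2 − 1 = 1 and tw(G) ≤ 1. G has an edge, so its treewidth is at least 1. Combining the bounds, tw(G) = 1.

Treewidth 1.
One such decomposition:
Bags: B1 = {6, 8}  B2 = {0, 8}  B3 = {0, 4}  B4 = {2, 4}  B5 = {2, 5}  B6 = {1, 5}  B7 = {1, 9}  B8 = {3, 9}  B9 = {3, 7}
Tree: B1–B2, B2–B3, B3–B4, B4–B5, B5–B6, B6–B7, B7–B8, B8–B9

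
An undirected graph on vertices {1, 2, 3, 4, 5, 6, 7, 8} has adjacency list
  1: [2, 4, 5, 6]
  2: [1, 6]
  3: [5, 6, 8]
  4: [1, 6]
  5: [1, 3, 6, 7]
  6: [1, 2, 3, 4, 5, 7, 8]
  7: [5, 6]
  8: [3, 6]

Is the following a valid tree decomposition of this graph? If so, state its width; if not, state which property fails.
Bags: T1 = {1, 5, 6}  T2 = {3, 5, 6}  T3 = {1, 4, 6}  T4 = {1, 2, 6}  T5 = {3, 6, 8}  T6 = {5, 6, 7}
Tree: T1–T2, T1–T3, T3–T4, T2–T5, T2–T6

Yes; width 2.

Every vertex of G appears in some bag (union = {1, 2, 3, 4, 5, 6, 7, 8}); every edge is covered by a bag; and for each vertex v the set of bags containing v is connected in the bag tree. The decomposition is therefore valid. The largest bag has 3 vertices, so the width is 2.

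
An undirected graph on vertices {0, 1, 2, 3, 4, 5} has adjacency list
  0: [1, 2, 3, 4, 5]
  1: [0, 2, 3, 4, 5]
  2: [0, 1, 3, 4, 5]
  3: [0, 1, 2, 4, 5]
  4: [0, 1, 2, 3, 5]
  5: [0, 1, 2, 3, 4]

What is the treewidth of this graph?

5

A width-5 tree decomposition is:
Bags: B1 = {0, 1, 2, 3, 4, 5}
Tree: (single bag)
With just one bag of size 6, the width is 6 − 1 = 5, so tw(G) ≤ 5. On the other hand G contains the 6-clique {0, 1, 2, 3, 4, 5}. A clique must lie in a single bag of any decomposition, so no decomposition can have width below 5. Combining the bounds, tw(G) = 5.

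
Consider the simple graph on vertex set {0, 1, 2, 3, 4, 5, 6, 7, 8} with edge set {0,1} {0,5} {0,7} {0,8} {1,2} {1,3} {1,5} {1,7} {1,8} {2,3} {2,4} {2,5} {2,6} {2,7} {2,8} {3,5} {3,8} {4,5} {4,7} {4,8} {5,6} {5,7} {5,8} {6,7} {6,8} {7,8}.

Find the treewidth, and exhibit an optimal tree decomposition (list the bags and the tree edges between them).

The largest bag has 5 vertices, giving width 4; this decomposition certifies tw(G) ≤ 4. On the other hand G contains the 5-clique {0, 1, 5, 7, 8}. A clique must lie in a single bag of any decomposition, so no decomposition can have width below 4. Hence tw(G) = 4 exactly.

Treewidth 4.
One optimal decomposition is:
Bags: B1 = {2, 5, 6, 7, 8}  B2 = {1, 2, 5, 7, 8}  B3 = {1, 2, 3, 5, 8}  B4 = {0, 1, 5, 7, 8}  B5 = {2, 4, 5, 7, 8}
Tree: B1–B2, B2–B3, B2–B4, B2–B5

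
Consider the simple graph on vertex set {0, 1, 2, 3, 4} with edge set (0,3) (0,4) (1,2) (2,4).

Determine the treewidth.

A width-1 tree decomposition is:
Bags: B1 = {1, 2}  B2 = {2, 4}  B3 = {0, 4}  B4 = {0, 3}
Tree: B1–B2, B2–B3, B3–B4
Every bag has size at most 2, so the width is 2 − 1 = 1 and tw(G) ≤ 1. G has an edge, so its treewidth is at least 1. The upper and lower bounds meet at 1, so that is the treewidth.

1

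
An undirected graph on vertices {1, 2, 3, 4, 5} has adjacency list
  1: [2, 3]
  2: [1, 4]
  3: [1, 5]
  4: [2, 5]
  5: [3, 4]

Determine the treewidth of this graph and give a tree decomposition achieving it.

Treewidth 2.
Bags: B1 = {2, 4, 5}  B2 = {2, 3, 5}  B3 = {1, 2, 3}
Tree: B1–B2, B2–B3

Every bag has size at most 3, so the width is 3 − 1 = 2 and tw(G) ≤ 2. Since 2–4–5–3–1–2 is a cycle in G, G is not acyclic. Forests are exactly the graphs of treewidth ≤ 1, so tw(G) ≥ 2. The upper and lower bounds meet at 2, so that is the treewidth.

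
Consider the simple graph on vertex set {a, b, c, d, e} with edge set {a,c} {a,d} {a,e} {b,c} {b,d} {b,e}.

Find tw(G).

A width-2 tree decomposition is:
Bags: B1 = {a, b, d}  B2 = {a, b, c}  B3 = {a, b, e}
Tree: B1–B2, B2–B3
The largest bag has 3 vertices, giving width 2; this decomposition certifies tw(G) ≤ 2. Since d–a–c–b–d is a cycle in G, G is not acyclic. Forests are exactly the graphs of treewidth ≤ 1, so tw(G) ≥ 2. Combining the bounds, tw(G) = 2.

2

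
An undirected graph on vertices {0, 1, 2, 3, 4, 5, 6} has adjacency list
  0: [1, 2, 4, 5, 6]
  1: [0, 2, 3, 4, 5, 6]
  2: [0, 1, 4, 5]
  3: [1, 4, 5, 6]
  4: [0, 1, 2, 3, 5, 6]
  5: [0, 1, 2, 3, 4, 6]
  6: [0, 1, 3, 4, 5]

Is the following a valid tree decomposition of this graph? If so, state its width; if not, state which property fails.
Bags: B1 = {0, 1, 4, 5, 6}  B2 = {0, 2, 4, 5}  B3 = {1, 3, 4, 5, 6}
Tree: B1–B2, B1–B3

A tree decomposition must satisfy three properties: every vertex lies in some bag; for every edge, both endpoints lie together in some bag; and for every vertex, the bags containing it form a connected subtree. Here edge (1,2) lies in no bag, so the decomposition is invalid.

No — edge (1,2) lies in no bag.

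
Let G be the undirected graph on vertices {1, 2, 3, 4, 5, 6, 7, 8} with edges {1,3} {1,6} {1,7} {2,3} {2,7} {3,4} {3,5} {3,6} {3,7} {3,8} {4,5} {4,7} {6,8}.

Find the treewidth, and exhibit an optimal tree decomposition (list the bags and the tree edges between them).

Each bag holds 3 vertices, so the decomposition has width 2, which upper-bounds the treewidth. For the lower bound, the 3 vertices {3, 6, 8} are pairwise adjacent, and any tree decomposition puts a clique entirely inside one bag — forcing width ≥ 2. Therefore the treewidth is 2.

Treewidth 2.
One such decomposition:
Bags: B1 = {1, 3, 6}  B2 = {1, 3, 7}  B3 = {3, 4, 7}  B4 = {3, 4, 5}  B5 = {2, 3, 7}  B6 = {3, 6, 8}
Tree: B1–B2, B2–B3, B3–B4, B2–B5, B1–B6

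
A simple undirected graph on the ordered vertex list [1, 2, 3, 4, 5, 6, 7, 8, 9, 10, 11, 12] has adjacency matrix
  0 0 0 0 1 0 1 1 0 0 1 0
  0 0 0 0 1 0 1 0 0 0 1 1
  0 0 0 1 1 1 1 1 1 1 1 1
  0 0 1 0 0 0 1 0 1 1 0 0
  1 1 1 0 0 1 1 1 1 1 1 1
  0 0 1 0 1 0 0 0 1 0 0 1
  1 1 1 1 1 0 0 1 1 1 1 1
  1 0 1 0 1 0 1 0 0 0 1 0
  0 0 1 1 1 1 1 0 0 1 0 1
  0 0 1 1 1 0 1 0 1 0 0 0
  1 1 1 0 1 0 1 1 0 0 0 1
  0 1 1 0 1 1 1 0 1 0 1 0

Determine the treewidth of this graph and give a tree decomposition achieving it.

The largest bag has 5 vertices, giving width 4; this decomposition certifies tw(G) ≤ 4. For the lower bound, the 5 vertices {3, 4, 7, 9, 10} are pairwise adjacent, and any tree decomposition puts a clique entirely inside one bag — forcing width ≥ 4. Hence tw(G) = 4 exactly.

Treewidth 4.
One optimal decomposition is:
Bags: B1 = {3, 5, 7, 8, 11}  B2 = {3, 5, 7, 11, 12}  B3 = {3, 5, 7, 9, 12}  B4 = {1, 5, 7, 8, 11}  B5 = {3, 5, 6, 9, 12}  B6 = {2, 5, 7, 11, 12}  B7 = {3, 5, 7, 9, 10}  B8 = {3, 4, 7, 9, 10}
Tree: B1–B2, B2–B3, B1–B4, B3–B5, B2–B6, B3–B7, B7–B8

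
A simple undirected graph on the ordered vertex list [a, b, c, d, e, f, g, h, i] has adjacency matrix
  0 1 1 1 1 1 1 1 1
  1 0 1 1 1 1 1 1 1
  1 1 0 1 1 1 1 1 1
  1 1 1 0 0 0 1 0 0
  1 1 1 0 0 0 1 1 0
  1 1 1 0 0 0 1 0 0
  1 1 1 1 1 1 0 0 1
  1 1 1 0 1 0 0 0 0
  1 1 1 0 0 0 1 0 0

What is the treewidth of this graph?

4

A width-4 tree decomposition is:
Bags: B1 = {a, b, c, g, i}  B2 = {a, b, c, f, g}  B3 = {a, b, c, e, g}  B4 = {a, b, c, e, h}  B5 = {a, b, c, d, g}
Tree: B1–B2, B2–B3, B3–B4, B2–B5
Every bag has size at most 5, so the width is 5 − 1 = 4 and tw(G) ≤ 4. On the other hand G contains the 5-clique {a, b, c, d, g}. A clique must lie in a single bag of any decomposition, so no decomposition can have width below 4. The upper and lower bounds meet at 4, so that is the treewidth.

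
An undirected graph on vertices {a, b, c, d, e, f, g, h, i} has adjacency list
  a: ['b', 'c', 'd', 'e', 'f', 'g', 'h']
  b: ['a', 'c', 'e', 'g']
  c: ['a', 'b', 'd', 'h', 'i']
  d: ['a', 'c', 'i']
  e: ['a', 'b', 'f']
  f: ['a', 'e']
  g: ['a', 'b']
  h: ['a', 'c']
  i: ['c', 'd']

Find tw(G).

2

A width-2 tree decomposition is:
Bags: B1 = {a, c, h}  B2 = {a, b, c}  B3 = {a, c, d}  B4 = {c, d, i}  B5 = {a, b, g}  B6 = {a, b, e}  B7 = {a, e, f}
Tree: B1–B2, B2–B3, B3–B4, B2–B5, B5–B6, B6–B7
Each bag holds 3 vertices, so the decomposition has width 2, which upper-bounds the treewidth. On the other hand G contains the 3-clique {a, c, d}. A clique must lie in a single bag of any decomposition, so no decomposition can have width below 2. Therefore the treewidth is 2.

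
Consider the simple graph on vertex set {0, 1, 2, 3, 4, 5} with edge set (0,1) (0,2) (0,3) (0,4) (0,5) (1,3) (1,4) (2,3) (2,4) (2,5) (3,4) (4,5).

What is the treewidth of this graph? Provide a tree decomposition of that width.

Each bag holds 4 vertices, so the decomposition has width 3, which upper-bounds the treewidth. For the lower bound, the 4 vertices {0, 1, 3, 4} are pairwise adjacent, and any tree decomposition puts a clique entirely inside one bag — forcing width ≥ 3. Combining the bounds, tw(G) = 3.

Treewidth 3.
One such decomposition:
Bags: B1 = {0, 2, 3, 4}  B2 = {0, 1, 3, 4}  B3 = {0, 2, 4, 5}
Tree: B1–B2, B1–B3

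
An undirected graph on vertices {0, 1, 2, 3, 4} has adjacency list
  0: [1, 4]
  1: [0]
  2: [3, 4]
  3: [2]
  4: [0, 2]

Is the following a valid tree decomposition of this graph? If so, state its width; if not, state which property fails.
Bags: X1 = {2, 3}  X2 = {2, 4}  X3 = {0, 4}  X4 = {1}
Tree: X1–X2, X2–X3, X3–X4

No — edge (0,1) lies in no bag.

A tree decomposition must satisfy three properties: every vertex lies in some bag; for every edge, both endpoints lie together in some bag; and for every vertex, the bags containing it form a connected subtree. Here edge (0,1) lies in no bag, so the decomposition is invalid.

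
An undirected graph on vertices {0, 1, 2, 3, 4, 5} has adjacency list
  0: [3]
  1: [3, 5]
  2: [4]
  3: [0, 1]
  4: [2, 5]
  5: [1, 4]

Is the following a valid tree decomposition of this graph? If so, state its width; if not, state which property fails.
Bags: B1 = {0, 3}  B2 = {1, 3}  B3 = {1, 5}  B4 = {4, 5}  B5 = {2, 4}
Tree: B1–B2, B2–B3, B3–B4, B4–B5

Vertex coverage: the bags together contain {0, 1, 2, 3, 4, 5}, the full vertex set. Edge coverage: each edge of G has both endpoints in at least one bag. Running intersection: for every vertex, the bags containing it form a connected subtree. All three properties hold, so this is a valid tree decomposition of width max|bag| − 1 = 1, and hence tw(G) ≤ 1.

Yes; width 1.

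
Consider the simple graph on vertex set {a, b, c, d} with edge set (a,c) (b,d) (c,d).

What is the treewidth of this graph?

1

A width-1 tree decomposition is:
Bags: B1 = {b, d}  B2 = {c, d}  B3 = {a, c}
Tree: B1–B2, B2–B3
The largest bag has 2 vertices, giving width 1; this decomposition certifies tw(G) ≤ 1. Any graph with an edge has treewidth ≥ 1, and G has the edge d–b. Combining the bounds, tw(G) = 1.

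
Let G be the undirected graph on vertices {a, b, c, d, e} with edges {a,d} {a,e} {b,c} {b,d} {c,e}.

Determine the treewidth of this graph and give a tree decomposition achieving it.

Every bag has size at most 3, so the width is 3 − 1 = 2 and tw(G) ≤ 2. Since d–b–c–e–a–d is a cycle in G, G is not acyclic. Forests are exactly the graphs of treewidth ≤ 1, so tw(G) ≥ 2. Hence tw(G) = 2 exactly.

Treewidth 2.
One optimal decomposition is:
Bags: B1 = {b, c, d}  B2 = {c, d, e}  B3 = {a, d, e}
Tree: B1–B2, B2–B3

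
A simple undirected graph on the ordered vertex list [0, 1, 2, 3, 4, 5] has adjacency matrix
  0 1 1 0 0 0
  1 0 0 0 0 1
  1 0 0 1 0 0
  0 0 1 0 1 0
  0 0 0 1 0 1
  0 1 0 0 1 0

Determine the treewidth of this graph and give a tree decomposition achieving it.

Treewidth 2.
Bags: B1 = {0, 1, 5}  B2 = {0, 2, 5}  B3 = {2, 3, 5}  B4 = {3, 4, 5}
Tree: B1–B2, B2–B3, B3–B4

The largest bag has 3 vertices, giving width 2; this decomposition certifies tw(G) ≤ 2. Since 5–1–0–2–3–4–5 is a cycle in G, G is not acyclic. Forests are exactly the graphs of treewidth ≤ 1, so tw(G) ≥ 2. Therefore the treewidth is 2.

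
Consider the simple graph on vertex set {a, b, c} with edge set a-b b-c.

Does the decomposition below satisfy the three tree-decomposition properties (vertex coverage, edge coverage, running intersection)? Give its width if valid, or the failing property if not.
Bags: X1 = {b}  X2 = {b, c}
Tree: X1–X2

A tree decomposition must satisfy three properties: every vertex lies in some bag; for every edge, both endpoints lie together in some bag; and for every vertex, the bags containing it form a connected subtree. Here vertex a appears in no bag, so the decomposition is invalid.

No — vertex a appears in no bag.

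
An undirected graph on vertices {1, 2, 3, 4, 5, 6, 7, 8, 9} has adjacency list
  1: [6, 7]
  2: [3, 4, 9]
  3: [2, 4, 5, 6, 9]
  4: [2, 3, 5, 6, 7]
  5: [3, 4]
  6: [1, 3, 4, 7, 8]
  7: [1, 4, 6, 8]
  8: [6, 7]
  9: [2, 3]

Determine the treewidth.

A width-2 tree decomposition is:
Bags: B1 = {4, 6, 7}  B2 = {3, 4, 6}  B3 = {3, 4, 5}  B4 = {6, 7, 8}  B5 = {2, 3, 4}  B6 = {1, 6, 7}  B7 = {2, 3, 9}
Tree: B1–B2, B2–B3, B1–B4, B3–B5, B4–B6, B5–B7
Each bag holds 3 vertices, so the decomposition has width 2, which upper-bounds the treewidth. Conversely, {6, 7, 8} is a clique of size 3, and the vertices of any clique must share a bag in every tree decomposition; so some bag has ≥ 3 vertices and tw(G) ≥ 2. Hence tw(G) = 2 exactly.

2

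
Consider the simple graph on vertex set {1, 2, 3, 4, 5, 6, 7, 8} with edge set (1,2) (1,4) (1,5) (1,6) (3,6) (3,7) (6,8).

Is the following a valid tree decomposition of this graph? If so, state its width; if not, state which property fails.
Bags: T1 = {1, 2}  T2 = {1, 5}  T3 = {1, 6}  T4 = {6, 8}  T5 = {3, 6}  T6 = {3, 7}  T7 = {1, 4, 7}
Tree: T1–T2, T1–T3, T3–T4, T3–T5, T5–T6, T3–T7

A tree decomposition must satisfy three properties: every vertex lies in some bag; for every edge, both endpoints lie together in some bag; and for every vertex, the bags containing it form a connected subtree. Here bags containing vertex 7 are not connected in the tree, so the decomposition is invalid.

No — bags containing vertex 7 are not connected in the tree.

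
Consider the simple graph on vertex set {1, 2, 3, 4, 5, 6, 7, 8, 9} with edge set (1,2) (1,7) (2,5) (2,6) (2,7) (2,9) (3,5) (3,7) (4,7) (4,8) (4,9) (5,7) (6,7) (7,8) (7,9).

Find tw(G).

A width-2 tree decomposition is:
Bags: B1 = {2, 5, 7}  B2 = {2, 7, 9}  B3 = {4, 7, 9}  B4 = {2, 6, 7}  B5 = {4, 7, 8}  B6 = {1, 2, 7}  B7 = {3, 5, 7}
Tree: B1–B2, B2–B3, B2–B4, B3–B5, B4–B6, B1–B7
Every bag has size at most 3, so the width is 3 − 1 = 2 and tw(G) ≤ 2. On the other hand G contains the 3-clique {4, 7, 8}. A clique must lie in a single bag of any decomposition, so no decomposition can have width below 2. Therefore the treewidth is 2.

2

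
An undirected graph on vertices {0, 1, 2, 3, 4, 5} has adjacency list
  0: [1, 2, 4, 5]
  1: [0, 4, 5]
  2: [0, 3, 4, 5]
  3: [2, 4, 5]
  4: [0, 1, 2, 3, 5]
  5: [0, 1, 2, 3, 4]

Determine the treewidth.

3

A width-3 tree decomposition is:
Bags: B1 = {0, 2, 4, 5}  B2 = {0, 1, 4, 5}  B3 = {2, 3, 4, 5}
Tree: B1–B2, B1–B3
The largest bag has 4 vertices, giving width 3; this decomposition certifies tw(G) ≤ 3. For the lower bound, the 4 vertices {0, 1, 4, 5} are pairwise adjacent, and any tree decomposition puts a clique entirely inside one bag — forcing width ≥ 3. Combining the bounds, tw(G) = 3.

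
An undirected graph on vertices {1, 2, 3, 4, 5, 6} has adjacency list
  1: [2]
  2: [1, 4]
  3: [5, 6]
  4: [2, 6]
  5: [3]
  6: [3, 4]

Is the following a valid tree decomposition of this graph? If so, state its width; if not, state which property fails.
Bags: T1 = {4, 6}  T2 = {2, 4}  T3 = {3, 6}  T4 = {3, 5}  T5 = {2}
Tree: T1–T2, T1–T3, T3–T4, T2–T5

A tree decomposition must satisfy three properties: every vertex lies in some bag; for every edge, both endpoints lie together in some bag; and for every vertex, the bags containing it form a connected subtree. Here vertex 1 appears in no bag, so the decomposition is invalid.

No — vertex 1 appears in no bag.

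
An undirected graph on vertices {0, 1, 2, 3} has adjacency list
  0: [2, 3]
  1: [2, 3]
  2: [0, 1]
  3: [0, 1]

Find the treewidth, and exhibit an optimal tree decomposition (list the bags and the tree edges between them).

Treewidth 2.
One optimal decomposition is:
Bags: B1 = {0, 1, 2}  B2 = {0, 1, 3}
Tree: B1–B2

The largest bag has 3 vertices, giving width 2; this decomposition certifies tw(G) ≤ 2. Since 0–2–1–3–0 is a cycle in G, G is not acyclic. Forests are exactly the graphs of treewidth ≤ 1, so tw(G) ≥ 2. Hence tw(G) = 2 exactly.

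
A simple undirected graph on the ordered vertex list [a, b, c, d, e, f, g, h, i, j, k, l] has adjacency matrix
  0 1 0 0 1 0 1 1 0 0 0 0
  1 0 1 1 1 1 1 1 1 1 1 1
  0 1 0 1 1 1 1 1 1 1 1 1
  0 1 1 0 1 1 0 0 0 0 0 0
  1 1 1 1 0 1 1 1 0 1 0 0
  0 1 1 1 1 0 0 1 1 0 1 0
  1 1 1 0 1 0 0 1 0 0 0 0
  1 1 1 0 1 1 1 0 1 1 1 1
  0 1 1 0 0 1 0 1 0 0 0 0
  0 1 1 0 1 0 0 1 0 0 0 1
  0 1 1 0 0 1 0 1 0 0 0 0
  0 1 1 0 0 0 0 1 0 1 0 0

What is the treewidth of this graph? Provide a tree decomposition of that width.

Each bag holds 5 vertices, so the decomposition has width 4, which upper-bounds the treewidth. For the lower bound, the 5 vertices {b, c, d, e, f} are pairwise adjacent, and any tree decomposition puts a clique entirely inside one bag — forcing width ≥ 4. Therefore the treewidth is 4.

Treewidth 4.
One optimal decomposition is:
Bags: B1 = {b, c, e, f, h}  B2 = {b, c, f, h, k}  B3 = {b, c, e, h, j}  B4 = {b, c, h, j, l}  B5 = {b, c, f, h, i}  B6 = {b, c, d, e, f}  B7 = {b, c, e, g, h}  B8 = {a, b, e, g, h}
Tree: B1–B2, B1–B3, B3–B4, B2–B5, B1–B6, B1–B7, B7–B8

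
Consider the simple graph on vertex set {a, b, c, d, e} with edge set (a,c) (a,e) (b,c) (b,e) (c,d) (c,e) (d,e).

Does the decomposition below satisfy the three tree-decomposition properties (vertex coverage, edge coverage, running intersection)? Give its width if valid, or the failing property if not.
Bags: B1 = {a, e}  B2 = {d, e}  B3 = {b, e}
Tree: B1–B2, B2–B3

No — vertex c appears in no bag.

A tree decomposition must satisfy three properties: every vertex lies in some bag; for every edge, both endpoints lie together in some bag; and for every vertex, the bags containing it form a connected subtree. Here vertex c appears in no bag, so the decomposition is invalid.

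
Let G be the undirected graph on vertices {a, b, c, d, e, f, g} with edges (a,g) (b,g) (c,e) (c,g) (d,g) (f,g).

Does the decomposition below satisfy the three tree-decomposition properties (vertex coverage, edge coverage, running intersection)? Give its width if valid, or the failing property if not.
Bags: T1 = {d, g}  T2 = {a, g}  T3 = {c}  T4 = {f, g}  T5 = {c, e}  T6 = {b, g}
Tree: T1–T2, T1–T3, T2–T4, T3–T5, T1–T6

A tree decomposition must satisfy three properties: every vertex lies in some bag; for every edge, both endpoints lie together in some bag; and for every vertex, the bags containing it form a connected subtree. Here edge (g,c) lies in no bag, so the decomposition is invalid.

No — edge (g,c) lies in no bag.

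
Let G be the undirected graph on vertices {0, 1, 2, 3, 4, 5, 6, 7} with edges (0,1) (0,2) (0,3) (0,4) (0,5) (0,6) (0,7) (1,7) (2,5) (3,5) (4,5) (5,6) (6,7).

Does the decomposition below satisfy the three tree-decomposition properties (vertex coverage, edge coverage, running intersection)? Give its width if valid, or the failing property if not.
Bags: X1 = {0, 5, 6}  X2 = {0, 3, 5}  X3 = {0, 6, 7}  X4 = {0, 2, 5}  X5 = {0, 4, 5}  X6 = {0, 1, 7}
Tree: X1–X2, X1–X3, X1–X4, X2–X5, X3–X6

Yes; width 2.

Every vertex of G appears in some bag (union = {0, 1, 2, 3, 4, 5, 6, 7}); every edge is covered by a bag; and for each vertex v the set of bags containing v is connected in the bag tree. The decomposition is therefore valid. The largest bag has 3 vertices, so the width is 2.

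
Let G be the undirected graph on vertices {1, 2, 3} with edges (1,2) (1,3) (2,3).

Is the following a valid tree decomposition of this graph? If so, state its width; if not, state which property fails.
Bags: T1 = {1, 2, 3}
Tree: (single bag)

Yes; width 2.

Vertex coverage: the bags together contain {1, 2, 3}, the full vertex set. Edge coverage: each edge of G has both endpoints in at least one bag. Running intersection: for every vertex, the bags containing it form a connected subtree. All three properties hold, so this is a valid tree decomposition of width max|bag| − 1 = 2, and hence tw(G) ≤ 2.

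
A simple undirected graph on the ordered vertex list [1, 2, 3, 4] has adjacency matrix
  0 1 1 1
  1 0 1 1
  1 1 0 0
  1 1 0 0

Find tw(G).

A width-2 tree decomposition is:
Bags: B1 = {1, 2, 4}  B2 = {1, 2, 3}
Tree: B1–B2
Each bag holds 3 vertices, so the decomposition has width 2, which upper-bounds the treewidth. On the other hand G contains the 3-clique {1, 2, 3}. A clique must lie in a single bag of any decomposition, so no decomposition can have width below 2. The upper and lower bounds meet at 2, so that is the treewidth.

2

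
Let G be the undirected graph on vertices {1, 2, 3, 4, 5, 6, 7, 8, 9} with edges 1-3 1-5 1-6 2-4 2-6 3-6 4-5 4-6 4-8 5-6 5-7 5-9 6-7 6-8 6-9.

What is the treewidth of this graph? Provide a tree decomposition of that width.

Treewidth 2.
One such decomposition:
Bags: B1 = {4, 5, 6}  B2 = {4, 6, 8}  B3 = {5, 6, 7}  B4 = {2, 4, 6}  B5 = {1, 5, 6}  B6 = {5, 6, 9}  B7 = {1, 3, 6}
Tree: B1–B2, B1–B3, B1–B4, B1–B5, B3–B6, B5–B7

The largest bag has 3 vertices, giving width 2; this decomposition certifies tw(G) ≤ 2. On the other hand G contains the 3-clique {4, 6, 8}. A clique must lie in a single bag of any decomposition, so no decomposition can have width below 2. Combining the bounds, tw(G) = 2.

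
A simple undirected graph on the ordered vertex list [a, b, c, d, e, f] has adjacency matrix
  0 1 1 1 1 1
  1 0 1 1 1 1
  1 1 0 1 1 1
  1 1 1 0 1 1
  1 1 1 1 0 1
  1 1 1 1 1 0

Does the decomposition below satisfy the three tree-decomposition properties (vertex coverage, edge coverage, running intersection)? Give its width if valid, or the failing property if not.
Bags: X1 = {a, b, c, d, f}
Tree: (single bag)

A tree decomposition must satisfy three properties: every vertex lies in some bag; for every edge, both endpoints lie together in some bag; and for every vertex, the bags containing it form a connected subtree. Here vertex e appears in no bag, so the decomposition is invalid.

No — vertex e appears in no bag.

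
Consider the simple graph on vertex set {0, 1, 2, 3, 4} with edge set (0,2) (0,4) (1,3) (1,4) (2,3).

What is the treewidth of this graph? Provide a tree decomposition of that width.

The largest bag has 3 vertices, giving width 2; this decomposition certifies tw(G) ≤ 2. The edges 2–0–4–1–3–2 form a cycle, so G is not a tree and its treewidth is at least 2. Hence tw(G) = 2 exactly.

Treewidth 2.
One such decomposition:
Bags: B1 = {0, 2, 4}  B2 = {1, 2, 4}  B3 = {1, 2, 3}
Tree: B1–B2, B2–B3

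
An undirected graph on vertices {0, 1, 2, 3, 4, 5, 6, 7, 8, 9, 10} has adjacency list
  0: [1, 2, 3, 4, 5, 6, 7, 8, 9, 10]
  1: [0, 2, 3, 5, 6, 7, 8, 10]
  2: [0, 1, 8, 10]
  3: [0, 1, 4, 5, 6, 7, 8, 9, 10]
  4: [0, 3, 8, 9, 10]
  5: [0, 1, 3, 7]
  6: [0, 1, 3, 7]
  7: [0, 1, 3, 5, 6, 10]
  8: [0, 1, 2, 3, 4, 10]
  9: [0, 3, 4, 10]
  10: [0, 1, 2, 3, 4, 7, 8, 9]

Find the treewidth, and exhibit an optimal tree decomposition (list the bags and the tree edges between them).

Treewidth 4.
Bags: B1 = {0, 1, 3, 8, 10}  B2 = {0, 3, 4, 8, 10}  B3 = {0, 1, 3, 7, 10}  B4 = {0, 3, 4, 9, 10}  B5 = {0, 1, 3, 6, 7}  B6 = {0, 1, 3, 5, 7}  B7 = {0, 1, 2, 8, 10}
Tree: B1–B2, B1–B3, B2–B4, B3–B5, B3–B6, B1–B7

The largest bag has 5 vertices, giving width 4; this decomposition certifies tw(G) ≤ 4. Conversely, {0, 1, 2, 8, 10} is a clique of size 5, and the vertices of any clique must share a bag in every tree decomposition; so some bag has ≥ 5 vertices and tw(G) ≥ 4. Therefore the treewidth is 4.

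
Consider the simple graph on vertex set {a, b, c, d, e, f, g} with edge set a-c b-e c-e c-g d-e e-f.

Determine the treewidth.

A width-1 tree decomposition is:
Bags: B1 = {c, e}  B2 = {d, e}  B3 = {e, f}  B4 = {c, g}  B5 = {b, e}  B6 = {a, c}
Tree: B1–B2, B1–B3, B1–B4, B2–B5, B4–B6
The largest bag has 2 vertices, giving width 1; this decomposition certifies tw(G) ≤ 1. G has an edge, so its treewidth is at least 1. Therefore the treewidth is 1.

1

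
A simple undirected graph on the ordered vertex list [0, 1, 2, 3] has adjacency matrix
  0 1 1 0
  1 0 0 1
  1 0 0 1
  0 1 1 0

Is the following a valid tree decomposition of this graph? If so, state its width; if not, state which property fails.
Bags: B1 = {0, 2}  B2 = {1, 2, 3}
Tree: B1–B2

A tree decomposition must satisfy three properties: every vertex lies in some bag; for every edge, both endpoints lie together in some bag; and for every vertex, the bags containing it form a connected subtree. Here edge (1,0) lies in no bag, so the decomposition is invalid.

No — edge (1,0) lies in no bag.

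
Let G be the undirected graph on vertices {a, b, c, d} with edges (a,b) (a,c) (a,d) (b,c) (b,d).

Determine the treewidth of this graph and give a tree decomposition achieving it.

Treewidth 2.
One such decomposition:
Bags: B1 = {a, b, c}  B2 = {a, b, d}
Tree: B1–B2

The largest bag has 3 vertices, giving width 2; this decomposition certifies tw(G) ≤ 2. For the lower bound, the 3 vertices {a, b, d} are pairwise adjacent, and any tree decomposition puts a clique entirely inside one bag — forcing width ≥ 2. Combining the bounds, tw(G) = 2.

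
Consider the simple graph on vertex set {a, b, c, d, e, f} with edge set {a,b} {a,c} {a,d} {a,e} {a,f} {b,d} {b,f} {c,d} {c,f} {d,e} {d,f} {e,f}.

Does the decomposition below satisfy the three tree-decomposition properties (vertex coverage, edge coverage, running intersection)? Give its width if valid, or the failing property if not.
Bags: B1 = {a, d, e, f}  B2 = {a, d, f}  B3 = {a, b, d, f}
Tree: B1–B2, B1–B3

No — vertex c appears in no bag.

A tree decomposition must satisfy three properties: every vertex lies in some bag; for every edge, both endpoints lie together in some bag; and for every vertex, the bags containing it form a connected subtree. Here vertex c appears in no bag, so the decomposition is invalid.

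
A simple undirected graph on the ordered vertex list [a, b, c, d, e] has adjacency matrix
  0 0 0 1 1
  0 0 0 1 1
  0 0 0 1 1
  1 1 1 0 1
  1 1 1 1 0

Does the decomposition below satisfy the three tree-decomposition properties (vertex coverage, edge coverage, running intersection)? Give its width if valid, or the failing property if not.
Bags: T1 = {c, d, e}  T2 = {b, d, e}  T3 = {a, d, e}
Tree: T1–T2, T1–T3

Yes; width 2.

Checking the three conditions: (i) the bags cover all of {a, b, c, d, e}; (ii) for each edge, some bag contains both endpoints; (iii) the bags containing any fixed vertex form a subtree. All hold, so the decomposition is valid with width 3 − 1 = 2.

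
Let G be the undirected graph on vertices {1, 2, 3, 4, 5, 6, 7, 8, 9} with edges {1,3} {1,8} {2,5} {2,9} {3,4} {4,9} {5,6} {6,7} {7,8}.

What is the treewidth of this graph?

2

A width-2 tree decomposition is:
Bags: B1 = {2, 5, 6}  B2 = {2, 6, 9}  B3 = {4, 6, 9}  B4 = {3, 4, 6}  B5 = {1, 3, 6}  B6 = {1, 6, 8}  B7 = {6, 7, 8}
Tree: B1–B2, B2–B3, B3–B4, B4–B5, B5–B6, B6–B7
The largest bag has 3 vertices, giving width 2; this decomposition certifies tw(G) ≤ 2. The edges 6–5–2–9–4–3–1–8–7–6 form a cycle, so G is not a tree and its treewidth is at least 2. Hence tw(G) = 2 exactly.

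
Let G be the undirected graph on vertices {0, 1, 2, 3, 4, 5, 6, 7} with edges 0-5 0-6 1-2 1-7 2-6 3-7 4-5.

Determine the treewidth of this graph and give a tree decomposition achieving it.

Every bag has size at most 2, so the width is 2 − 1 = 1 and tw(G) ≤ 1. Any graph with an edge has treewidth ≥ 1, and G has the edge 3–7. The upper and lower bounds meet at 1, so that is the treewidth.

Treewidth 1.
Bags: B1 = {3, 7}  B2 = {1, 7}  B3 = {1, 2}  B4 = {2, 6}  B5 = {0, 6}  B6 = {0, 5}  B7 = {4, 5}
Tree: B1–B2, B2–B3, B3–B4, B4–B5, B5–B6, B6–B7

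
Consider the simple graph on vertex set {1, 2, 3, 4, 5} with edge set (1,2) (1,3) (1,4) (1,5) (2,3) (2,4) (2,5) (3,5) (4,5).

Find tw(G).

3

A width-3 tree decomposition is:
Bags: B1 = {1, 2, 3, 5}  B2 = {1, 2, 4, 5}
Tree: B1–B2
Every bag has size at most 4, so the width is 4 − 1 = 3 and tw(G) ≤ 3. Conversely, {1, 2, 3, 5} is a clique of size 4, and the vertices of any clique must share a bag in every tree decomposition; so some bag has ≥ 4 vertices and tw(G) ≥ 3. Therefore the treewidth is 3.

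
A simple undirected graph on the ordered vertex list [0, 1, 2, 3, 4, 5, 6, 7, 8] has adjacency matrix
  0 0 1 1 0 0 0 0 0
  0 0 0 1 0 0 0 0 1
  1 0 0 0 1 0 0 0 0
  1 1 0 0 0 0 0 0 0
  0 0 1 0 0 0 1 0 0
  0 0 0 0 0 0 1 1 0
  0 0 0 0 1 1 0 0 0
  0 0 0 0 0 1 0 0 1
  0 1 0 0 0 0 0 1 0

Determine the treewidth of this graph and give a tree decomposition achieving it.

Every bag has size at most 3, so the width is 3 − 1 = 2 and tw(G) ≤ 2. For the lower bound, G contains the cycle 1–3–0–2–4–6–5–7–8–1, so G is not a forest; only forests have treewidth ≤ 1, hence tw(G) ≥ 2. Therefore the treewidth is 2.

Treewidth 2.
One optimal decomposition is:
Bags: B1 = {0, 1, 3}  B2 = {0, 1, 2}  B3 = {1, 2, 4}  B4 = {1, 4, 6}  B5 = {1, 5, 6}  B6 = {1, 5, 7}  B7 = {1, 7, 8}
Tree: B1–B2, B2–B3, B3–B4, B4–B5, B5–B6, B6–B7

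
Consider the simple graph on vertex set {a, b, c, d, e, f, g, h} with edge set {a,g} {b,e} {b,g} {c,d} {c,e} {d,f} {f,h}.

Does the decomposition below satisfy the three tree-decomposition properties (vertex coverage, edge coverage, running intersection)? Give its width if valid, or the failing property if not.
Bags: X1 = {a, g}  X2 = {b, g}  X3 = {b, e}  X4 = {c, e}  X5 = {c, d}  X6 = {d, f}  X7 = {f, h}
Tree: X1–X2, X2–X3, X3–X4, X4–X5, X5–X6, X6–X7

Checking the three conditions: (i) the bags cover all of {a, b, c, d, e, f, g, h}; (ii) for each edge, some bag contains both endpoints; (iii) the bags containing any fixed vertex form a subtree. All hold, so the decomposition is valid with width 2 − 1 = 1.

Yes; width 1.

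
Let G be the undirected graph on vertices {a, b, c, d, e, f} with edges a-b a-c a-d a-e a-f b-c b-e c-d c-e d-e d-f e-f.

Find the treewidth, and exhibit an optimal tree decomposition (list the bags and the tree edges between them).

The largest bag has 4 vertices, giving width 3; this decomposition certifies tw(G) ≤ 3. For the lower bound, the 4 vertices {a, c, d, e} are pairwise adjacent, and any tree decomposition puts a clique entirely inside one bag — forcing width ≥ 3. The upper and lower bounds meet at 3, so that is the treewidth.

Treewidth 3.
One such decomposition:
Bags: B1 = {a, b, c, e}  B2 = {a, c, d, e}  B3 = {a, d, e, f}
Tree: B1–B2, B2–B3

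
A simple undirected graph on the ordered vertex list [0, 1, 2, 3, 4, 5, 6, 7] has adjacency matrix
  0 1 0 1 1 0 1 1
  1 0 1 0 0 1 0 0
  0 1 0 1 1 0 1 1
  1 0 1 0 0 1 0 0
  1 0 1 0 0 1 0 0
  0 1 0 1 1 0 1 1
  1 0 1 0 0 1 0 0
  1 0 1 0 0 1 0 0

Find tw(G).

3

A width-3 tree decomposition is:
Bags: B1 = {0, 2, 5, 7}  B2 = {0, 2, 4, 5}  B3 = {0, 1, 2, 5}  B4 = {0, 2, 3, 5}  B5 = {0, 2, 5, 6}
Tree: B1–B2, B2–B3, B3–B4, B4–B5
Every bag has size at most 4, so the width is 4 − 1 = 3 and tw(G) ≤ 3. For the lower bound: the 4 vertex sets {2,7}, {4,5}, {0}, {1} are disjoint, each induces a connected subgraph, and every pair is joined by at least one edge of G. Contracting each set to a single vertex therefore yields K_{4} as a minor, and since treewidth is minor-monotone, tw(G) ≥ tw(K_{4}) = 3. Combining the bounds, tw(G) = 3.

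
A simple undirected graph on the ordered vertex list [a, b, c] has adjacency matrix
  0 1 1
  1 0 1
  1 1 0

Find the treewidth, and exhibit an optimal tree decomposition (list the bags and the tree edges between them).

Treewidth 2.
One such decomposition:
Bags: B1 = {a, b, c}
Tree: (single bag)

With just one bag of size 3, the width is 3 − 1 = 2, so tw(G) ≤ 2. For the lower bound, the 3 vertices {a, b, c} are pairwise adjacent, and any tree decomposition puts a clique entirely inside one bag — forcing width ≥ 2. Therefore the treewidth is 2.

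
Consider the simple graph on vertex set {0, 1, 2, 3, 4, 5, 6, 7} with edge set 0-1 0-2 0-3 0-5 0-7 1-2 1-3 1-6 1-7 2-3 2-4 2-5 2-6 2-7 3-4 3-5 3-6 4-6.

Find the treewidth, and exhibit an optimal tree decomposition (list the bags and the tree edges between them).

The largest bag has 4 vertices, giving width 3; this decomposition certifies tw(G) ≤ 3. On the other hand G contains the 4-clique {0, 1, 2, 3}. A clique must lie in a single bag of any decomposition, so no decomposition can have width below 3. Therefore the treewidth is 3.

Treewidth 3.
One optimal decomposition is:
Bags: B1 = {0, 1, 2, 3}  B2 = {1, 2, 3, 6}  B3 = {0, 1, 2, 7}  B4 = {0, 2, 3, 5}  B5 = {2, 3, 4, 6}
Tree: B1–B2, B1–B3, B1–B4, B2–B5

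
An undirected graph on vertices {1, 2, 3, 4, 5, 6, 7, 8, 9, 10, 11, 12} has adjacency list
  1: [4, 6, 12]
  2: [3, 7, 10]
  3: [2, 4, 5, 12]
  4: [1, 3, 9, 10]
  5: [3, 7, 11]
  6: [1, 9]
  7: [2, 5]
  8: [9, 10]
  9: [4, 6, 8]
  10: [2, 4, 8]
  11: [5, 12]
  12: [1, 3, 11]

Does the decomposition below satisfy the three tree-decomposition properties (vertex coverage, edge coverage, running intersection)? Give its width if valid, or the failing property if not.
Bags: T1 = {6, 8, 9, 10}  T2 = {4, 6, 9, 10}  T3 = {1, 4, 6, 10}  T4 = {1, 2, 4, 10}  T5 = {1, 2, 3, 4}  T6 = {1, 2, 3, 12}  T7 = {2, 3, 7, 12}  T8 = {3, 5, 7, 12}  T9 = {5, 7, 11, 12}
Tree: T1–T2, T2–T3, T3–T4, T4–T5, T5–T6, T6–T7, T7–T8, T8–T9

Yes; width 3.

Vertex coverage: the bags together contain {1, 2, 3, 4, 5, 6, 7, 8, 9, 10, 11, 12}, the full vertex set. Edge coverage: each edge of G has both endpoints in at least one bag. Running intersection: for every vertex, the bags containing it form a connected subtree. All three properties hold, so this is a valid tree decomposition of width max|bag| − 1 = 3, and hence tw(G) ≤ 3.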